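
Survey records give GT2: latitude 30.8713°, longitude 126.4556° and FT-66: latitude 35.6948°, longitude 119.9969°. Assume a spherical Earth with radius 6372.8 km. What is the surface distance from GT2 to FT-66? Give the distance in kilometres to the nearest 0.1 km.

804.9 km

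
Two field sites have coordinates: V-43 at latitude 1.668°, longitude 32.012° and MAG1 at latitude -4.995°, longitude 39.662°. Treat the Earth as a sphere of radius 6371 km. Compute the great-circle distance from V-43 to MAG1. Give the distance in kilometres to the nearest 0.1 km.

Δφ = -6.6630°,  Δλ = 7.6500°
a = sin²(Δφ/2) + cos φ₁ cos φ₂ sin²(Δλ/2) = 0.007808
c = 2·arcsin(√a) = 0.176962 rad = 10.1392°
d = R·c = 6371 × 0.176962 = 1127.4 km

1127.4 km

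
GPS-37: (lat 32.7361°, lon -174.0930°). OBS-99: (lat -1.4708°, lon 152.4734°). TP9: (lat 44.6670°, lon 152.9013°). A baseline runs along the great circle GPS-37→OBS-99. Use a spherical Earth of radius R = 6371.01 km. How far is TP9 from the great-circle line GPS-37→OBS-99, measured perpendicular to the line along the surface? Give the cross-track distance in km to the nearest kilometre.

δ₁₃ = central angle GPS-37→TP9 = 0.491023 rad  (haversine)
θ₁₃ = bearing GPS-37→TP9 = 304.754°,  θ₁₂ = bearing GPS-37→OBS-99 = 229.361°
dₓₜ = R·arcsin(sin δ₁₃ · sin(θ₁₃ − θ₁₂)) = 6371.01·arcsin(0.47153·sin(75.393°)) = 3018.708 km
|dₓₜ| = 3018.708 km

3019 km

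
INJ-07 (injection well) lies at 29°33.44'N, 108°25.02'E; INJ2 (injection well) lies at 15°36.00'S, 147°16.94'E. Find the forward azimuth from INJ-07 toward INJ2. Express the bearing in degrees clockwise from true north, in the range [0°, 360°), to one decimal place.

INJ-07: φ = +29.55733°, λ = +108.41700°
INJ2: φ = -15.60000°, λ = +147.28233°
Δλ = 38.8653°
y = sin Δλ · cos φ₂ = 0.604377
x = cos φ₁ sin φ₂ − sin φ₁ cos φ₂ cos Δλ = -0.603865
θ = atan2(y, x) = 134.9757° → 134.9757° (mod 360°)

135.0°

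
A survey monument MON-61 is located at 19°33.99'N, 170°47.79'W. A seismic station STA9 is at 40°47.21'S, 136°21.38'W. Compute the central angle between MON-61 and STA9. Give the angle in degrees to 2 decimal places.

68.31°

MON-61: φ = +19.56650°, λ = -170.79650°
STA9: φ = -40.78683°, λ = -136.35633°
Δφ = -60.3533°,  Δλ = 34.4402°
a = sin²(Δφ/2) + cos φ₁ cos φ₂ sin²(Δλ/2) = 0.315200
c = 2·arcsin(√a) = 1.192219 rad = 68.3091°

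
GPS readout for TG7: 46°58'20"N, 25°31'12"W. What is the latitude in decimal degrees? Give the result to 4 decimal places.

46° + 58′/60 + 20″/3600 = 46 + 0.96667 + 0.00556 = 46.9722°

46.9722°N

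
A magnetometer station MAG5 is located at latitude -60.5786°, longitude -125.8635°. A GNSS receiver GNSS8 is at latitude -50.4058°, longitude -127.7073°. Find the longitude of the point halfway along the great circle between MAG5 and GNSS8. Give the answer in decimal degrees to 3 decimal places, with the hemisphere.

126.905°W

Bx = cos φ₂ cos Δλ = 0.637016,  By = cos φ₂ sin Δλ = -0.020506
φₘ = atan2(sin φ₁ + sin φ₂, √((cos φ₁ + Bx)² + By²)) = -55.49560°
λₘ = λ₁ + atan2(By, cos φ₁ + Bx) = -126.90477°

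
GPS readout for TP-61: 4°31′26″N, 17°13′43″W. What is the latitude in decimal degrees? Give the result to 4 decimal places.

4.5239°N

4° + 31′/60 + 26″/3600 = 4 + 0.51667 + 0.00722 = 4.5239°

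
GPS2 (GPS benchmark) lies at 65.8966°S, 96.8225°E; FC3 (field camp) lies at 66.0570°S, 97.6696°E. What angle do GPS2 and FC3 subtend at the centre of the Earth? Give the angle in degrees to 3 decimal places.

Δφ = -0.1604°,  Δλ = 0.8471°
a = sin²(Δφ/2) + cos φ₁ cos φ₂ sin²(Δλ/2) = 0.000011
c = 2·arcsin(√a) = 0.006638 rad = 0.3803°

0.380°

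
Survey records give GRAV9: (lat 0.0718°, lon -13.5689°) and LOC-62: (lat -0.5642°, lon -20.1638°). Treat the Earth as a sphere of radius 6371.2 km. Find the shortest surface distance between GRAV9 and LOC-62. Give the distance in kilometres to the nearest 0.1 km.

736.7 km

Δφ = -0.6360°,  Δλ = -6.5949°
a = sin²(Δφ/2) + cos φ₁ cos φ₂ sin²(Δλ/2) = 0.003339
c = 2·arcsin(√a) = 0.115635 rad = 6.6254°
d = R·c = 6371.2 × 0.115635 = 736.7 km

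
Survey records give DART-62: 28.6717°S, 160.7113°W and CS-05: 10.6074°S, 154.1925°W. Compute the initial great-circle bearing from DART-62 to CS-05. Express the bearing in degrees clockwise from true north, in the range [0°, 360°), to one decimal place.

20.0°

Δλ = 6.5188°
y = sin Δλ · cos φ₂ = 0.111589
x = cos φ₁ sin φ₂ − sin φ₁ cos φ₂ cos Δλ = 0.307035
θ = atan2(y, x) = 19.9732° → 19.9732° (mod 360°)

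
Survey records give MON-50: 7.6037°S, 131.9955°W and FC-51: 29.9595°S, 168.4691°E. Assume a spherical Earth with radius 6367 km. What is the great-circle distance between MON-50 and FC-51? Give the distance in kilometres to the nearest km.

6657 km

Δφ = -22.3558°,  Δλ = -59.5354°
a = sin²(Δφ/2) + cos φ₁ cos φ₂ sin²(Δλ/2) = 0.249262
c = 2·arcsin(√a) = 1.045493 rad = 59.9023°
d = R·c = 6367 × 1.045493 = 6656.7 km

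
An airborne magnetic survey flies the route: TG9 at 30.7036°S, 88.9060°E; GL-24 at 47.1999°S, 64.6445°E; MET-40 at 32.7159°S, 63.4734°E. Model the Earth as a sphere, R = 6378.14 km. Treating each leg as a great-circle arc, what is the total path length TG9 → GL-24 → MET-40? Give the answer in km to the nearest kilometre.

4384 km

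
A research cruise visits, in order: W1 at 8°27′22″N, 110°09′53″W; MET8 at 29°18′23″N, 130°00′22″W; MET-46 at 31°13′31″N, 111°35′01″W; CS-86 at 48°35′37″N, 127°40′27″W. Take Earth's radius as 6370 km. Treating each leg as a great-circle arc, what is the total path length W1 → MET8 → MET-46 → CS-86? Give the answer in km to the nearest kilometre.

7246 km

W1: φ = +8.45611°, λ = -110.16472°
MET8: φ = +29.30639°, λ = -130.00611°
MET-46: φ = +31.22528°, λ = -111.58361°
CS-86: φ = +48.59361°, λ = -127.67417°
W1→MET8: c = 0.487920 rad, d = 3108.05 km
MET8→MET-46: c = 0.279389 rad, d = 1779.71 km
MET-46→CS-86: c = 0.370218 rad, d = 2358.29 km
Total = 3108.05 + 1779.71 + 2358.29 = 7246.04 km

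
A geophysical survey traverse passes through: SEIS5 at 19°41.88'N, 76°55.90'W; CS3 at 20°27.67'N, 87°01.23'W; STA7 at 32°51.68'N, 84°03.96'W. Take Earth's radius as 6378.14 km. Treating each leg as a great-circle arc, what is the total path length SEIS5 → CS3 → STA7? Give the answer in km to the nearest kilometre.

SEIS5: φ = +19.69800°, λ = -76.93167°
CS3: φ = +20.46117°, λ = -87.02050°
STA7: φ = +32.86133°, λ = -84.06600°
SEIS5→CS3: c = 0.165889 rad, d = 1058.06 km
CS3→STA7: c = 0.221242 rad, d = 1411.11 km
Total = 1058.06 + 1411.11 = 2469.18 km

2469 km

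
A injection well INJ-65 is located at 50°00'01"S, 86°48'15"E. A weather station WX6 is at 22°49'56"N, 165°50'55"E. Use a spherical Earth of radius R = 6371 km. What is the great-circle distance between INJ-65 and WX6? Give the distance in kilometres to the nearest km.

INJ-65: φ = -50.00028°, λ = +86.80417°
WX6: φ = +22.83222°, λ = +165.84861°
Δφ = 72.8325°,  Δλ = 79.0444°
a = sin²(Δφ/2) + cos φ₁ cos φ₂ sin²(Δλ/2) = 0.592332
c = 2·arcsin(√a) = 1.756527 rad = 100.6416°
d = R·c = 6371 × 1.756527 = 11190.8 km

11191 km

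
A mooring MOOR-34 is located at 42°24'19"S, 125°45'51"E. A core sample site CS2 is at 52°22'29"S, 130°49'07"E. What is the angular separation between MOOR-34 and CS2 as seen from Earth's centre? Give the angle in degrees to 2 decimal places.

MOOR-34: φ = -42.40528°, λ = +125.76417°
CS2: φ = -52.37472°, λ = +130.81861°
Δφ = -9.9694°,  Δλ = 5.0544°
a = sin²(Δφ/2) + cos φ₁ cos φ₂ sin²(Δλ/2) = 0.008426
c = 2·arcsin(√a) = 0.183849 rad = 10.5338°

10.53°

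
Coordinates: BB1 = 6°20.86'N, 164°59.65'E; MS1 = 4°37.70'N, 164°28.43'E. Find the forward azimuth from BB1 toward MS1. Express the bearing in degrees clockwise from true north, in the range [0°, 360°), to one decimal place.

BB1: φ = +6.34767°, λ = +164.99417°
MS1: φ = +4.62833°, λ = +164.47383°
Δλ = -0.5203°
y = sin Δλ · cos φ₂ = -0.009052
x = cos φ₁ sin φ₂ − sin φ₁ cos φ₂ cos Δλ = -0.029999
θ = atan2(y, x) = -163.2095° → 196.7905° (mod 360°)

196.8°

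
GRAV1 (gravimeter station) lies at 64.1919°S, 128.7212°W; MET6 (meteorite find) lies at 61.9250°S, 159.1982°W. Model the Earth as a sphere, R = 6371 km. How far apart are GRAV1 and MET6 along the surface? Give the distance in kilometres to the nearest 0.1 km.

1540.5 km

Δφ = 2.2669°,  Δλ = -30.4770°
a = sin²(Δφ/2) + cos φ₁ cos φ₂ sin²(Δλ/2) = 0.014546
c = 2·arcsin(√a) = 0.241802 rad = 13.8542°
d = R·c = 6371 × 0.241802 = 1540.5 km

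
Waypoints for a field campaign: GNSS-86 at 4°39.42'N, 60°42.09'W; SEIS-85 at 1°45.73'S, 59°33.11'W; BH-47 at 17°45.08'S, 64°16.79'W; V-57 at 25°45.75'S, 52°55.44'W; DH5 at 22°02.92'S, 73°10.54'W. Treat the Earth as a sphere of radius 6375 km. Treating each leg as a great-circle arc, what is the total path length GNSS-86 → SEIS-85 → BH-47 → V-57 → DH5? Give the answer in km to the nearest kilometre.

GNSS-86: φ = +4.65700°, λ = -60.70150°
SEIS-85: φ = -1.76217°, λ = -59.55183°
BH-47: φ = -17.75133°, λ = -64.27983°
V-57: φ = -25.76250°, λ = -52.92400°
DH5: φ = -22.04867°, λ = -73.17567°
GNSS-86→SEIS-85: c = 0.113815 rad, d = 725.57 km
SEIS-85→BH-47: c = 0.290592 rad, d = 1852.52 km
BH-47→V-57: c = 0.230950 rad, d = 1472.30 km
V-57→DH5: c = 0.329212 rad, d = 2098.72 km
Total = 725.57 + 1852.52 + 1472.30 + 2098.72 = 6149.12 km

6149 km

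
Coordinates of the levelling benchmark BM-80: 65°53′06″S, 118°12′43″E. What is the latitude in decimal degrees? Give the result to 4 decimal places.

65.8850°S

65° + 53′/60 + 6″/3600 = 65 + 0.88333 + 0.00167 = 65.8850°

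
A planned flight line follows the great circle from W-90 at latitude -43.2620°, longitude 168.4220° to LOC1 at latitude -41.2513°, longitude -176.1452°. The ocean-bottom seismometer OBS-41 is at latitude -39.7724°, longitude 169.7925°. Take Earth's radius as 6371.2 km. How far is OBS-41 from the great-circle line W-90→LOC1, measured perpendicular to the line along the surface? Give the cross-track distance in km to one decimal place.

376.1 km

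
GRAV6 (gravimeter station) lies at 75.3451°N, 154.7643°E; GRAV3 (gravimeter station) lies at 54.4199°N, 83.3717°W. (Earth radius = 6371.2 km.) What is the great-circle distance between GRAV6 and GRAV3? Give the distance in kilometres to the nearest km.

Δφ = -20.9252°,  Δλ = 121.8640°
a = sin²(Δφ/2) + cos φ₁ cos φ₂ sin²(Δλ/2) = 0.145433
c = 2·arcsin(√a) = 0.782527 rad = 44.8355°
d = R·c = 6371.2 × 0.782527 = 4985.6 km

4986 km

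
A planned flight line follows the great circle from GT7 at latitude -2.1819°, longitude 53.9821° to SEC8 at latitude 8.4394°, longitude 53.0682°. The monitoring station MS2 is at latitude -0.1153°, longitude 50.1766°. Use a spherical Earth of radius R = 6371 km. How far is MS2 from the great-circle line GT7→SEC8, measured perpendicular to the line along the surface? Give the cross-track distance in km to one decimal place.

402.0 km

δ₁₃ = central angle GT7→MS2 = 0.075565 rad  (haversine)
θ₁₃ = bearing GT7→MS2 = 298.461°,  θ₁₂ = bearing GT7→SEC8 = 355.107°
dₓₜ = R·arcsin(sin δ₁₃ · sin(θ₁₃ − θ₁₂)) = 6371·arcsin(0.07549·sin(-56.646°)) = -402.017 km
|dₓₜ| = 402.017 km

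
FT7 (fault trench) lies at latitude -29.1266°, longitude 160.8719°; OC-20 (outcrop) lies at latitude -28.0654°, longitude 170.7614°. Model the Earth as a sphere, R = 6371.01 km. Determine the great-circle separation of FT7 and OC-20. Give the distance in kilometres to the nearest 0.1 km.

Δφ = 1.0612°,  Δλ = 9.8895°
a = sin²(Δφ/2) + cos φ₁ cos φ₂ sin²(Δλ/2) = 0.005813
c = 2·arcsin(√a) = 0.152630 rad = 8.7451°
d = R·c = 6371.01 × 0.152630 = 972.4 km

972.4 km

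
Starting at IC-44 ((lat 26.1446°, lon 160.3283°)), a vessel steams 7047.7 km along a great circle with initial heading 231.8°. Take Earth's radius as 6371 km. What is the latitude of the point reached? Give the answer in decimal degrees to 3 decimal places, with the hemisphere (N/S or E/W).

17.390°S

δ = d/R = 7047.7/6371 = 1.106216 rad
φ₂ = arcsin(sin φ₁ cos δ + cos φ₁ sin δ cos θ)
   = arcsin(0.44064·0.44805 + 0.89768·0.89401·-0.61841) = -17.38973°
λ₂ = λ₁ + atan2(sin θ sin δ cos φ₁, cos δ − sin φ₁ sin φ₂) = 112.91849°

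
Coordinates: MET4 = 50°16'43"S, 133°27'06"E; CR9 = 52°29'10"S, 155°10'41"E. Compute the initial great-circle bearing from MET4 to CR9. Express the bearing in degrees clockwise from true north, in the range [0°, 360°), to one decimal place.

MET4: φ = -50.27861°, λ = +133.45167°
CR9: φ = -52.48611°, λ = +155.17806°
Δλ = 21.7264°
y = sin Δλ · cos φ₂ = 0.225419
x = cos φ₁ sin φ₂ − sin φ₁ cos φ₂ cos Δλ = -0.071792
θ = atan2(y, x) = 107.6656° → 107.6656° (mod 360°)

107.7°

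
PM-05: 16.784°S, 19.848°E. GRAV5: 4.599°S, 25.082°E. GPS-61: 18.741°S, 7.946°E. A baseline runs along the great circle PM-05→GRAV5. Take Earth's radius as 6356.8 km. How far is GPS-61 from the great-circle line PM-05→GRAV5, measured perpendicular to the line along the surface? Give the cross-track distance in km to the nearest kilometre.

1043 km

δ₁₃ = central angle PM-05→GPS-61 = 0.200708 rad  (haversine)
θ₁₃ = bearing PM-05→GPS-61 = 258.417°,  θ₁₂ = bearing PM-05→GRAV5 = 23.426°
dₓₜ = R·arcsin(sin δ₁₃ · sin(θ₁₃ − θ₁₂)) = 6356.8·arcsin(0.19936·sin(234.992°)) = -1042.688 km
|dₓₜ| = 1042.688 km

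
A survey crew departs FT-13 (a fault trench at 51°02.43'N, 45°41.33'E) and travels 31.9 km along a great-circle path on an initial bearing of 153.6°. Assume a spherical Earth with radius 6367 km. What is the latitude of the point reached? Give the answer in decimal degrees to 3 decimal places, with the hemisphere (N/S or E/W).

FT-13: φ = +51.04050°, λ = +45.68883°
δ = d/R = 31.9/6367 = 0.005010 rad
φ₂ = arcsin(sin φ₁ cos δ + cos φ₁ sin δ cos θ)
   = arcsin(0.77759·0.99999 + 0.62877·0.00501·-0.89571) = 50.78320°
λ₂ = λ₁ + atan2(sin θ sin δ cos φ₁, cos δ − sin φ₁ sin φ₂) = 45.89071°

50.783°N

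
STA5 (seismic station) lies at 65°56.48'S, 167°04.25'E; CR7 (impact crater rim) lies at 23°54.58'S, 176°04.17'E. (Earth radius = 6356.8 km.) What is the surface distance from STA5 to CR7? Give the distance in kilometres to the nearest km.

STA5: φ = -65.94133°, λ = +167.07083°
CR7: φ = -23.90967°, λ = +176.06950°
Δφ = 42.0317°,  Δλ = 8.9987°
a = sin²(Δφ/2) + cos φ₁ cos φ₂ sin²(Δλ/2) = 0.130906
c = 2·arcsin(√a) = 0.740416 rad = 42.4227°
d = R·c = 6356.8 × 0.740416 = 4706.7 km

4707 km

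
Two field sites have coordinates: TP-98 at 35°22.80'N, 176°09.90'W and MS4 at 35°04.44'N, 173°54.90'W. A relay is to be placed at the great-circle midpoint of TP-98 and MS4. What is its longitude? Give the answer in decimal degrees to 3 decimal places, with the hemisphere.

TP-98: φ = +35.38000°, λ = -176.16500°
MS4: φ = +35.07400°, λ = -173.91500°
Bx = cos φ₂ cos Δλ = 0.817780,  By = cos φ₂ sin Δλ = 0.032131
φₘ = atan2(sin φ₁ + sin φ₂, √((cos φ₁ + Bx)² + By²)) = 35.23220°
λₘ = λ₁ + atan2(By, cos φ₁ + Bx) = -175.03788°

175.038°W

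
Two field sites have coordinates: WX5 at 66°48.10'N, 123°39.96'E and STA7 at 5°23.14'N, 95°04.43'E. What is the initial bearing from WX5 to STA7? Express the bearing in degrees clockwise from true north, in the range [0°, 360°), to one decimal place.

211.9°

WX5: φ = +66.80167°, λ = +123.66600°
STA7: φ = +5.38567°, λ = +95.07383°
Δλ = -28.5922°
y = sin Δλ · cos φ₂ = -0.476459
x = cos φ₁ sin φ₂ − sin φ₁ cos φ₂ cos Δλ = -0.766520
θ = atan2(y, x) = -148.1354° → 211.8646° (mod 360°)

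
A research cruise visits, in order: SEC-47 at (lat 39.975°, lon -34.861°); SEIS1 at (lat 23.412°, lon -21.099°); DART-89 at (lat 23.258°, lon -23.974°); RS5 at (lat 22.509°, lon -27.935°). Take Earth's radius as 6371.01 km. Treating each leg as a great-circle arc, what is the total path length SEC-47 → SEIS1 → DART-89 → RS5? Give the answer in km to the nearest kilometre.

2958 km

SEC-47→SEIS1: c = 0.353061 rad, d = 2249.36 km
SEIS1→DART-89: c = 0.046151 rad, d = 294.03 km
DART-89→RS5: c = 0.065017 rad, d = 414.22 km
Total = 2249.36 + 294.03 + 414.22 = 2957.61 km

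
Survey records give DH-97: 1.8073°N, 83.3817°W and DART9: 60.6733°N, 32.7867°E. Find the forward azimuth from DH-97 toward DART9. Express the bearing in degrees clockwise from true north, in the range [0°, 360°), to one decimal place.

Δλ = 116.1684°
y = sin Δλ · cos φ₂ = 0.439586
x = cos φ₁ sin φ₂ − sin φ₁ cos φ₂ cos Δλ = 0.878220
θ = atan2(y, x) = 26.5899° → 26.5899° (mod 360°)

26.6°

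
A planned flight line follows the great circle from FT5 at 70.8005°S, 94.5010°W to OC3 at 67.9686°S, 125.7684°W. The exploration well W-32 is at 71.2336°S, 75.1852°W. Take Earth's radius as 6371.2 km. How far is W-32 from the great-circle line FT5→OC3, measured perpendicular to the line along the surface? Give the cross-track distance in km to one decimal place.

δ₁₃ = central angle FT5→W-32 = 0.109452 rad  (haversine)
θ₁₃ = bearing FT5→W-32 = 103.048°,  θ₁₂ = bearing FT5→OC3 = 269.397°
dₓₜ = R·arcsin(sin δ₁₃ · sin(θ₁₃ − θ₁₂)) = 6371.2·arcsin(0.10923·sin(-166.350°)) = -164.258 km
|dₓₜ| = 164.258 km

164.3 km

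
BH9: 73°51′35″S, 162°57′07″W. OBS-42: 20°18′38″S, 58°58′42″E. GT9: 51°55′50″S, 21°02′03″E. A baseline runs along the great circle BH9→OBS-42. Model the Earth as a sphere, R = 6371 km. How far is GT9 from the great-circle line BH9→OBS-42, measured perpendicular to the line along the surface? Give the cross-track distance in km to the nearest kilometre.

BH9: φ = -73.85972°, λ = -162.95194°
OBS-42: φ = -20.31056°, λ = +58.97833°
GT9: φ = -51.93056°, λ = +21.03417°
δ₁₃ = central angle BH9→GT9 = 0.945627 rad  (haversine)
θ₁₃ = bearing BH9→GT9 = 183.030°,  θ₁₂ = bearing BH9→OBS-42 = 219.262°
dₓₜ = R·arcsin(sin δ₁₃ · sin(θ₁₃ − θ₁₂)) = 6371·arcsin(0.81086·sin(-36.232°)) = -3184.310 km
|dₓₜ| = 3184.310 km

3184 km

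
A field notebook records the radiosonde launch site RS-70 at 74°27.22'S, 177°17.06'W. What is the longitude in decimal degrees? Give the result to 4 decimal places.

177° + 17.06′/60 = 177 + 0.28433 = 177.2843°

177.2843°W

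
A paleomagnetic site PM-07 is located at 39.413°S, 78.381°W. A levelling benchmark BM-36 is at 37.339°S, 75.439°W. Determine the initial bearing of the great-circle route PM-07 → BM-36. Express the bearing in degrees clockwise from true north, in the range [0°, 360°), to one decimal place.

49.0°

Δλ = 2.9420°
y = sin Δλ · cos φ₂ = 0.040807
x = cos φ₁ sin φ₂ − sin φ₁ cos φ₂ cos Δλ = 0.035525
θ = atan2(y, x) = 48.9582° → 48.9582° (mod 360°)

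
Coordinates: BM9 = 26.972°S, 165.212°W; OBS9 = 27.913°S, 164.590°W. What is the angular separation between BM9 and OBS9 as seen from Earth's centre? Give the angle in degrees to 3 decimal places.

1.091°

Δφ = -0.9410°,  Δλ = 0.6220°
a = sin²(Δφ/2) + cos φ₁ cos φ₂ sin²(Δλ/2) = 0.000091
c = 2·arcsin(√a) = 0.019041 rad = 1.0910°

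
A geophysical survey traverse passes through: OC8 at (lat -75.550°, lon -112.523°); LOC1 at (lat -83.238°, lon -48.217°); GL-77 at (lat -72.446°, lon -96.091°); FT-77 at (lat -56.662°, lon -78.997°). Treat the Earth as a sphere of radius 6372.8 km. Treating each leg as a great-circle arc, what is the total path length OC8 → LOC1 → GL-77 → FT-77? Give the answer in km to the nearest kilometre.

OC8→LOC1: c = 0.226900 rad, d = 1445.99 km
LOC1→GL-77: c = 0.242996 rad, d = 1548.57 km
GL-77→FT-77: c = 0.301232 rad, d = 1919.69 km
Total = 1445.99 + 1548.57 + 1919.69 = 4914.25 km

4914 km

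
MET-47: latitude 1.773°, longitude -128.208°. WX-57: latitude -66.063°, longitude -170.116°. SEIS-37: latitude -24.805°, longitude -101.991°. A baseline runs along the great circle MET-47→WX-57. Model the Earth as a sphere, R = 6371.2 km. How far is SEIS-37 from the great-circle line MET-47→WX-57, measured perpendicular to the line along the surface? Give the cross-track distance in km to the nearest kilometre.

3410 km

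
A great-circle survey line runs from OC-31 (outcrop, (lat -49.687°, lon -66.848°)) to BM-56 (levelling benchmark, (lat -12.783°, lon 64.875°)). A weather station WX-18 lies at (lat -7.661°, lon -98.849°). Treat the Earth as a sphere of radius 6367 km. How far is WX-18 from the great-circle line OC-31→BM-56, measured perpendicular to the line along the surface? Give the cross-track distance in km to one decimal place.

451.6 km

δ₁₃ = central angle OC-31→WX-18 = 0.869242 rad  (haversine)
θ₁₃ = bearing OC-31→WX-18 = 316.561°,  θ₁₂ = bearing OC-31→BM-56 = 131.238°
dₓₜ = R·arcsin(sin δ₁₃ · sin(θ₁₃ − θ₁₂)) = 6367·arcsin(0.76384·sin(185.323°)) = -451.573 km
|dₓₜ| = 451.573 km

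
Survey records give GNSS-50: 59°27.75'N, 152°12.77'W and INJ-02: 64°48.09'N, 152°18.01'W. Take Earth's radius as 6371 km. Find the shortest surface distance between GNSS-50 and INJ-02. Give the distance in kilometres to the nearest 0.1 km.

593.7 km

GNSS-50: φ = +59.46250°, λ = -152.21283°
INJ-02: φ = +64.80150°, λ = -152.30017°
Δφ = 5.3390°,  Δλ = -0.0873°
a = sin²(Δφ/2) + cos φ₁ cos φ₂ sin²(Δλ/2) = 0.002169
c = 2·arcsin(√a) = 0.093186 rad = 5.3392°
d = R·c = 6371 × 0.093186 = 593.7 km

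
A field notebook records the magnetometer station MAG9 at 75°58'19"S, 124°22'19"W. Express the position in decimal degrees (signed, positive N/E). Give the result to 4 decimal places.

lat: 75.9719° S → -75.9719°
lon: 124.3719° W → -124.3719°

-75.9719°, -124.3719°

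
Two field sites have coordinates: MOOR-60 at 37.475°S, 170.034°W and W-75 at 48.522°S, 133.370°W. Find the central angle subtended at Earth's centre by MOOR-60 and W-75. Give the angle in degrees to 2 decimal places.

Δφ = -11.0470°,  Δλ = 36.6640°
a = sin²(Δφ/2) + cos φ₁ cos φ₂ sin²(Δλ/2) = 0.061263
c = 2·arcsin(√a) = 0.500228 rad = 28.6610°

28.66°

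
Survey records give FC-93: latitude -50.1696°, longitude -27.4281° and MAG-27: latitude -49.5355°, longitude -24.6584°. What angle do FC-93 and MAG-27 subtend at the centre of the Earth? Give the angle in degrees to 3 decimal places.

1.895°

Δφ = 0.6341°,  Δλ = 2.7697°
a = sin²(Δφ/2) + cos φ₁ cos φ₂ sin²(Δλ/2) = 0.000273
c = 2·arcsin(√a) = 0.033072 rad = 1.8949°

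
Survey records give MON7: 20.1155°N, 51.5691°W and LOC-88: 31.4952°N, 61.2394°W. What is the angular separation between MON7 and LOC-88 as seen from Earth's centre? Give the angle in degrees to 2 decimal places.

14.31°

Δφ = 11.3797°,  Δλ = -9.6703°
a = sin²(Δφ/2) + cos φ₁ cos φ₂ sin²(Δλ/2) = 0.015518
c = 2·arcsin(√a) = 0.249791 rad = 14.3120°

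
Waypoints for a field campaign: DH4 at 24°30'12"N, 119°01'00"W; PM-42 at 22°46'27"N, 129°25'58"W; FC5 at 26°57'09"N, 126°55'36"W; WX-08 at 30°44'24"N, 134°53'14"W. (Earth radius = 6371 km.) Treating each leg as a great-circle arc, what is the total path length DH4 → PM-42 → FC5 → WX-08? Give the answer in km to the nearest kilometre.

DH4: φ = +24.50333°, λ = -119.01667°
PM-42: φ = +22.77417°, λ = -129.43278°
FC5: φ = +26.95250°, λ = -126.92667°
WX-08: φ = +30.74000°, λ = -134.88722°
DH4→PM-42: c = 0.169208 rad, d = 1078.02 km
PM-42→FC5: c = 0.083018 rad, d = 528.91 km
FC5→WX-08: c = 0.138435 rad, d = 881.97 km
Total = 1078.02 + 528.91 + 881.97 = 2488.90 km

2489 km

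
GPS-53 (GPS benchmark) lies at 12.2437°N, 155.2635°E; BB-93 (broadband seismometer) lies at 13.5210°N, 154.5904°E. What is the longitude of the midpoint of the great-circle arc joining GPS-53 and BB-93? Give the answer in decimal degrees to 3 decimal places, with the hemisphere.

Bx = cos φ₂ cos Δλ = 0.972217,  By = cos φ₂ sin Δλ = -0.011422
φₘ = atan2(sin φ₁ + sin φ₂, √((cos φ₁ + Bx)² + By²)) = 12.88256°
λₘ = λ₁ + atan2(By, cos φ₁ + Bx) = 154.92781°

154.928°E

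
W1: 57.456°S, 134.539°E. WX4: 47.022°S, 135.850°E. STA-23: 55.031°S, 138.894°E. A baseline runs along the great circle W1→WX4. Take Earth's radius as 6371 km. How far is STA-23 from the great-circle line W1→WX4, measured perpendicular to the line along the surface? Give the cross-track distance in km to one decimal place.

253.9 km

δ₁₃ = central angle W1→STA-23 = 0.059771 rad  (haversine)
θ₁₃ = bearing W1→STA-23 = 46.767°,  θ₁₂ = bearing W1→WX4 = 4.926°
dₓₜ = R·arcsin(sin δ₁₃ · sin(θ₁₃ − θ₁₂)) = 6371·arcsin(0.05974·sin(41.840°)) = 253.931 km
|dₓₜ| = 253.931 km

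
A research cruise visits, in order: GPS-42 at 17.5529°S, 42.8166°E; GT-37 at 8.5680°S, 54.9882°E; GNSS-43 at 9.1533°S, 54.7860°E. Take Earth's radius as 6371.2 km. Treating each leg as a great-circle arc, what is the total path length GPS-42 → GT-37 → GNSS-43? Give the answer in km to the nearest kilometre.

GPS-42→GT-37: c = 0.259432 rad, d = 1652.89 km
GT-37→GNSS-43: c = 0.010794 rad, d = 68.77 km
Total = 1652.89 + 68.77 = 1721.66 km

1722 km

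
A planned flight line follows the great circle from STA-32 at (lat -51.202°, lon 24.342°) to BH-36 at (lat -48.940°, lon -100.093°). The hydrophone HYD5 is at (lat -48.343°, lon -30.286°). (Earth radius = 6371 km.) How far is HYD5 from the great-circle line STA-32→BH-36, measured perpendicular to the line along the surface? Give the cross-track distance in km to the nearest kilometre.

2239 km

δ₁₃ = central angle STA-32→HYD5 = 0.603465 rad  (haversine)
θ₁₃ = bearing STA-32→HYD5 = 252.752°,  θ₁₂ = bearing STA-32→BH-36 = 215.414°
dₓₜ = R·arcsin(sin δ₁₃ · sin(θ₁₃ − θ₁₂)) = 6371·arcsin(0.56750·sin(37.338°)) = 2238.687 km
|dₓₜ| = 2238.687 km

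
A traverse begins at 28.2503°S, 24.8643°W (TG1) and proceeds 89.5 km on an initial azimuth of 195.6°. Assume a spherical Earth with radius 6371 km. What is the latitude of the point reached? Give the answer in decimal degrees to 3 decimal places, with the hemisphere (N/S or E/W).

29.025°S

δ = d/R = 89.5/6371 = 0.014048 rad
φ₂ = arcsin(sin φ₁ cos δ + cos φ₁ sin δ cos θ)
   = arcsin(-0.47332·0.99990 + 0.88089·0.01405·-0.96316) = -29.02532°
λ₂ = λ₁ + atan2(sin θ sin δ cos φ₁, cos δ − sin φ₁ sin φ₂) = -25.11183°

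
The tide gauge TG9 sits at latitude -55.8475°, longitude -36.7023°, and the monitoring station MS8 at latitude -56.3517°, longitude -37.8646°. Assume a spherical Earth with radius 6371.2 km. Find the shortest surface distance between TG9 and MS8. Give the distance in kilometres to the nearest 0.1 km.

Δφ = -0.5042°,  Δλ = -1.1623°
a = sin²(Δφ/2) + cos φ₁ cos φ₂ sin²(Δλ/2) = 0.000051
c = 2·arcsin(√a) = 0.014333 rad = 0.8212°
d = R·c = 6371.2 × 0.014333 = 91.3 km

91.3 km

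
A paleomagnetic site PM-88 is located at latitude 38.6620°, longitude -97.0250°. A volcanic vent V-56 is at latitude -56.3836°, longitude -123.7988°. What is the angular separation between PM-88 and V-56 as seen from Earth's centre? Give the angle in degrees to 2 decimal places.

97.72°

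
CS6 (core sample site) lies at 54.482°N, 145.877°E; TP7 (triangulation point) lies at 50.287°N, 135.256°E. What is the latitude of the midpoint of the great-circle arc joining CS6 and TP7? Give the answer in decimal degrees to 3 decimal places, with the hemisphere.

Bx = cos φ₂ cos Δλ = 0.627996,  By = cos φ₂ sin Δλ = -0.117764
φₘ = atan2(sin φ₁ + sin φ₂, √((cos φ₁ + Bx)² + By²)) = 52.50332°
λₘ = λ₁ + atan2(By, cos φ₁ + Bx) = 140.31336°

52.503°N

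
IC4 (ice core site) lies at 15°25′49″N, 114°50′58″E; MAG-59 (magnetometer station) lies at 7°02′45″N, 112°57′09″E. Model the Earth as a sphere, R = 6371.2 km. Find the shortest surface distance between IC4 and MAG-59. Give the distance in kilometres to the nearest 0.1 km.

IC4: φ = +15.43028°, λ = +114.84944°
MAG-59: φ = +7.04583°, λ = +112.95250°
Δφ = -8.3844°,  Δλ = -1.8969°
a = sin²(Δφ/2) + cos φ₁ cos φ₂ sin²(Δλ/2) = 0.005606
c = 2·arcsin(√a) = 0.149889 rad = 8.5880°
d = R·c = 6371.2 × 0.149889 = 955.0 km

955.0 km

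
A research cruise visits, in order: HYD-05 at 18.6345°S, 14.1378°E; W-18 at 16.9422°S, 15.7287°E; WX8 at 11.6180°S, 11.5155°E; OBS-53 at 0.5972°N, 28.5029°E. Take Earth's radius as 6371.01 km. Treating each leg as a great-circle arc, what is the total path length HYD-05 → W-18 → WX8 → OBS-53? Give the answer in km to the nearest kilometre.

3315 km

HYD-05→W-18: c = 0.039640 rad, d = 252.55 km
W-18→WX8: c = 0.117085 rad, d = 745.95 km
WX8→OBS-53: c = 0.363593 rad, d = 2316.45 km
Total = 252.55 + 745.95 + 2316.45 = 3314.95 km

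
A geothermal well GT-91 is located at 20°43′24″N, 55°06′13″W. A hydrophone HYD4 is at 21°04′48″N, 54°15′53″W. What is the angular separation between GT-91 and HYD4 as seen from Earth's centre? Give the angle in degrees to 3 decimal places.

0.861°

GT-91: φ = +20.72333°, λ = -55.10361°
HYD4: φ = +21.08000°, λ = -54.26472°
Δφ = 0.3567°,  Δλ = 0.8389°
a = sin²(Δφ/2) + cos φ₁ cos φ₂ sin²(Δλ/2) = 0.000056
c = 2·arcsin(√a) = 0.015028 rad = 0.8610°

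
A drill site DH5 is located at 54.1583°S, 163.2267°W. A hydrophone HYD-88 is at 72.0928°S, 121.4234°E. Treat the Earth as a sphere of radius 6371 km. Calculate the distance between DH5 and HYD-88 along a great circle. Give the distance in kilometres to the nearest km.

3917 km

Δφ = -17.9345°,  Δλ = -75.3499°
a = sin²(Δφ/2) + cos φ₁ cos φ₂ sin²(Δλ/2) = 0.091549
c = 2·arcsin(√a) = 0.614776 rad = 35.2241°
d = R·c = 6371 × 0.614776 = 3916.7 km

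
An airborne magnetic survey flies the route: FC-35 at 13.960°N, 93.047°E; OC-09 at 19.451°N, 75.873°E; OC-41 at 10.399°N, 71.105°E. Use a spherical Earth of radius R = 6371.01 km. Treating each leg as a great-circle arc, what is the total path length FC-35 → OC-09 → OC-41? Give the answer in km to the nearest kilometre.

3056 km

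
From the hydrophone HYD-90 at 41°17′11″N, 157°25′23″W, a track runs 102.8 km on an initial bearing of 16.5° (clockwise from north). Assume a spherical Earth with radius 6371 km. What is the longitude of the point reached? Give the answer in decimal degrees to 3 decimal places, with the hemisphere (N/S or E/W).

HYD-90: φ = +41.28639°, λ = -157.42306°
δ = d/R = 102.8/6371 = 0.016136 rad
φ₂ = arcsin(sin φ₁ cos δ + cos φ₁ sin δ cos θ)
   = arcsin(0.65982·0.99987 + 0.75142·0.01613·0.95882) = 42.17228°
λ₂ = λ₁ + atan2(sin θ sin δ cos φ₁, cos δ − sin φ₁ sin φ₂) = -157.06878°

157.069°W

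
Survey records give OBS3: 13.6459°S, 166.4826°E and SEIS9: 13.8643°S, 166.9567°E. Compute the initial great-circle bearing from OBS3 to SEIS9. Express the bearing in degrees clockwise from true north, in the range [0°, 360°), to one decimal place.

115.4°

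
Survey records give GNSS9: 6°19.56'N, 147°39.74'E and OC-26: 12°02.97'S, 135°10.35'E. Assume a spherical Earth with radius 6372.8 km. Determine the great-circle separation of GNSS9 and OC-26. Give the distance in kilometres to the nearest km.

2467 km

GNSS9: φ = +6.32600°, λ = +147.66233°
OC-26: φ = -12.04950°, λ = +135.17250°
Δφ = -18.3755°,  Δλ = -12.4898°
a = sin²(Δφ/2) + cos φ₁ cos φ₂ sin²(Δλ/2) = 0.036996
c = 2·arcsin(√a) = 0.387100 rad = 22.1792°
d = R·c = 6372.8 × 0.387100 = 2466.9 km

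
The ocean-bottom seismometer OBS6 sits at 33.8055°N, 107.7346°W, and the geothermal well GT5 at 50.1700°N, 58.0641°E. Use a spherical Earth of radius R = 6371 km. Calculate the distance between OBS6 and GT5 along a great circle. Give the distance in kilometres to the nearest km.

Δφ = 16.3645°,  Δλ = 165.7987°
a = sin²(Δφ/2) + cos φ₁ cos φ₂ sin²(Δλ/2) = 0.544344
c = 2·arcsin(√a) = 1.659602 rad = 95.0882°
d = R·c = 6371 × 1.659602 = 10573.3 km

10573 km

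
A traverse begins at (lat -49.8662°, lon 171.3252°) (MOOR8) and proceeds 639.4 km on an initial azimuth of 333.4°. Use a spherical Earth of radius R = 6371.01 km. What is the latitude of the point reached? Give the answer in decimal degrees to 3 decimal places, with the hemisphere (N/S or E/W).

δ = d/R = 639.4/6371.01 = 0.100361 rad
φ₂ = arcsin(sin φ₁ cos δ + cos φ₁ sin δ cos θ)
   = arcsin(-0.76454·0.99497 + 0.64457·0.10019·0.89415) = -44.66403°
λ₂ = λ₁ + atan2(sin θ sin δ cos φ₁, cos δ − sin φ₁ sin φ₂) = 167.70882°

44.664°S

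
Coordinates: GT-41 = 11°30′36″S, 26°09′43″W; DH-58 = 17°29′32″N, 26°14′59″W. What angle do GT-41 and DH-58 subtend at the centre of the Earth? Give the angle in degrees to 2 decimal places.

29.00°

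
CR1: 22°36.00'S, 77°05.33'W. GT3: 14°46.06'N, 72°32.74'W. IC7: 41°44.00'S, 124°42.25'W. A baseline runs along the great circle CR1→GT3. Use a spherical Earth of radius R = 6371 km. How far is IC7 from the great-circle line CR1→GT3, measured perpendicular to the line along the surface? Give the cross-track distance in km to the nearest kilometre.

CR1: φ = -22.60000°, λ = -77.08883°
GT3: φ = +14.76767°, λ = -72.54567°
IC7: φ = -41.73333°, λ = -124.70417°
δ₁₃ = central angle CR1→IC7 = 0.766657 rad  (haversine)
θ₁₃ = bearing CR1→IC7 = 232.613°,  θ₁₂ = bearing CR1→GT3 = 7.206°
dₓₜ = R·arcsin(sin δ₁₃ · sin(θ₁₃ − θ₁₂)) = 6371·arcsin(0.69373·sin(225.407°)) = -3291.893 km
|dₓₜ| = 3291.893 km

3292 km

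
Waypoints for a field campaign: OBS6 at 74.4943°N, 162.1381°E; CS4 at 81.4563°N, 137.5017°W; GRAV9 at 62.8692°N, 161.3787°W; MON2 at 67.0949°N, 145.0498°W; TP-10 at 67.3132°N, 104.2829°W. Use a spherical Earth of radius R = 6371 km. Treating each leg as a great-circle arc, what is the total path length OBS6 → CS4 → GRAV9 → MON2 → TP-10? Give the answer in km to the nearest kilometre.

OBS6→CS4: c = 0.234838 rad, d = 1496.15 km
CS4→GRAV9: c = 0.342130 rad, d = 2179.71 km
GRAV9→MON2: c = 0.140670 rad, d = 896.21 km
MON2→TP-10: c = 0.270749 rad, d = 1724.94 km
Total = 1496.15 + 2179.71 + 896.21 + 1724.94 = 6297.01 km

6297 km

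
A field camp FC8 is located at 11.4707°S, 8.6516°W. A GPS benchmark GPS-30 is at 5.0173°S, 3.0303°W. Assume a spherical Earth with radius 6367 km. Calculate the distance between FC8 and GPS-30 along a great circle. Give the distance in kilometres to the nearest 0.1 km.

Δφ = 6.4534°,  Δλ = 5.6213°
a = sin²(Δφ/2) + cos φ₁ cos φ₂ sin²(Δλ/2) = 0.005516
c = 2·arcsin(√a) = 0.148671 rad = 8.5182°
d = R·c = 6367 × 0.148671 = 946.6 km

946.6 km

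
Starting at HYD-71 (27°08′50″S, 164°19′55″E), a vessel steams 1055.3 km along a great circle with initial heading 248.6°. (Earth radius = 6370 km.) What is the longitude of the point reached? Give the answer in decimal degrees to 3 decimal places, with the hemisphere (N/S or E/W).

HYD-71: φ = -27.14722°, λ = +164.33194°
δ = d/R = 1055.3/6370 = 0.165667 rad
φ₂ = arcsin(sin φ₁ cos δ + cos φ₁ sin δ cos θ)
   = arcsin(-0.45628·0.98631 + 0.88984·0.16491·-0.36488) = -30.23678°
λ₂ = λ₁ + atan2(sin θ sin δ cos φ₁, cos δ − sin φ₁ sin φ₂) = 154.09501°

154.095°E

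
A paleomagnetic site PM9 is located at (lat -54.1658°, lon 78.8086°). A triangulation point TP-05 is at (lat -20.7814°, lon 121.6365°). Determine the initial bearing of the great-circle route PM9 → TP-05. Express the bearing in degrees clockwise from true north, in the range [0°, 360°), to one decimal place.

61.3°

Δλ = 42.8279°
y = sin Δλ · cos φ₂ = 0.635571
x = cos φ₁ sin φ₂ − sin φ₁ cos φ₂ cos Δλ = 0.348178
θ = atan2(y, x) = 61.2853° → 61.2853° (mod 360°)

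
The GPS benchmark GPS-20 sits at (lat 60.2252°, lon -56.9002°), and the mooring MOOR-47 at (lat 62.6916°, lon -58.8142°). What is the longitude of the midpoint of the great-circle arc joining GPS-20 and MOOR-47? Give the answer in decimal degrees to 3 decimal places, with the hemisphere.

57.819°W

Bx = cos φ₂ cos Δλ = 0.458524,  By = cos φ₂ sin Δλ = -0.015323
φₘ = atan2(sin φ₁ + sin φ₂, √((cos φ₁ + Bx)² + By²)) = 61.46175°
λₘ = λ₁ + atan2(By, cos φ₁ + Bx) = -57.81932°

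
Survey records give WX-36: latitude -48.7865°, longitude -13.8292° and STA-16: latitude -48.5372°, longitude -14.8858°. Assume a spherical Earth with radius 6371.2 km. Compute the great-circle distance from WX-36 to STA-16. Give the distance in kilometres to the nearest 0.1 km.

82.4 km

Δφ = 0.2493°,  Δλ = -1.0566°
a = sin²(Δφ/2) + cos φ₁ cos φ₂ sin²(Δλ/2) = 0.000042
c = 2·arcsin(√a) = 0.012934 rad = 0.7411°
d = R·c = 6371.2 × 0.012934 = 82.4 km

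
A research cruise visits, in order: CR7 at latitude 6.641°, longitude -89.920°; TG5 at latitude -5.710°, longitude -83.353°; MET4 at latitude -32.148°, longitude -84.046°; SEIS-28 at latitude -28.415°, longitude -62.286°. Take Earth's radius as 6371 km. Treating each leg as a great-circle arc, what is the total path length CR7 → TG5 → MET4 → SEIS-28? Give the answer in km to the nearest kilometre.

CR7→TG5: c = 0.244036 rad, d = 1554.75 km
TG5→MET4: c = 0.461569 rad, d = 2940.65 km
MET4→SEIS-28: c = 0.333762 rad, d = 2126.40 km
Total = 1554.75 + 2940.65 + 2126.40 = 6621.80 km

6622 km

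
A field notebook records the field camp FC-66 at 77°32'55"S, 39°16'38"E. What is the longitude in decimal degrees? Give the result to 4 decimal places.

39.2772°E

39° + 16′/60 + 38″/3600 = 39 + 0.26667 + 0.01056 = 39.2772°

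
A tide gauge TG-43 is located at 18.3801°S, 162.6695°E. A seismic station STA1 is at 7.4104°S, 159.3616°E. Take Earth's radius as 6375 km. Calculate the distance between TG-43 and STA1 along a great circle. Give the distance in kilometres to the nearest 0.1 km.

1272.0 km

Δφ = 10.9697°,  Δλ = -3.3079°
a = sin²(Δφ/2) + cos φ₁ cos φ₂ sin²(Δλ/2) = 0.009920
c = 2·arcsin(√a) = 0.199529 rad = 11.4322°
d = R·c = 6375 × 0.199529 = 1272.0 km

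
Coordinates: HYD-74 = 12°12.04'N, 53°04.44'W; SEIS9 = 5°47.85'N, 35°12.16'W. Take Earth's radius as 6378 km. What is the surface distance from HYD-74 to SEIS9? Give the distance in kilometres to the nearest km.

2089 km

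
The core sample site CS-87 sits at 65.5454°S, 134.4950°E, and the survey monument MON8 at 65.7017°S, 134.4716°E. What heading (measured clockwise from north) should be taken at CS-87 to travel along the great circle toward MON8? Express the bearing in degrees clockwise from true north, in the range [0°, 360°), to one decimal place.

183.5°

Δλ = -0.0234°
y = sin Δλ · cos φ₂ = -0.000168
x = cos φ₁ sin φ₂ − sin φ₁ cos φ₂ cos Δλ = -0.002728
θ = atan2(y, x) = -176.4748° → 183.5252° (mod 360°)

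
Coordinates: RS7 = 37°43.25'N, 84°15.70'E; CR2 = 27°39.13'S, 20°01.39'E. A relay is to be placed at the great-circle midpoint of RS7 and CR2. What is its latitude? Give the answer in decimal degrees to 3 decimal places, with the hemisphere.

RS7: φ = +37.72083°, λ = +84.26167°
CR2: φ = -27.65217°, λ = +20.02317°
Bx = cos φ₂ cos Δλ = 0.384984,  By = cos φ₂ sin Δλ = -0.797744
φₘ = atan2(sin φ₁ + sin φ₂, √((cos φ₁ + Bx)² + By²)) = 5.93440°
λₘ = λ₁ + atan2(By, cos φ₁ + Bx) = 50.11015°

5.934°N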